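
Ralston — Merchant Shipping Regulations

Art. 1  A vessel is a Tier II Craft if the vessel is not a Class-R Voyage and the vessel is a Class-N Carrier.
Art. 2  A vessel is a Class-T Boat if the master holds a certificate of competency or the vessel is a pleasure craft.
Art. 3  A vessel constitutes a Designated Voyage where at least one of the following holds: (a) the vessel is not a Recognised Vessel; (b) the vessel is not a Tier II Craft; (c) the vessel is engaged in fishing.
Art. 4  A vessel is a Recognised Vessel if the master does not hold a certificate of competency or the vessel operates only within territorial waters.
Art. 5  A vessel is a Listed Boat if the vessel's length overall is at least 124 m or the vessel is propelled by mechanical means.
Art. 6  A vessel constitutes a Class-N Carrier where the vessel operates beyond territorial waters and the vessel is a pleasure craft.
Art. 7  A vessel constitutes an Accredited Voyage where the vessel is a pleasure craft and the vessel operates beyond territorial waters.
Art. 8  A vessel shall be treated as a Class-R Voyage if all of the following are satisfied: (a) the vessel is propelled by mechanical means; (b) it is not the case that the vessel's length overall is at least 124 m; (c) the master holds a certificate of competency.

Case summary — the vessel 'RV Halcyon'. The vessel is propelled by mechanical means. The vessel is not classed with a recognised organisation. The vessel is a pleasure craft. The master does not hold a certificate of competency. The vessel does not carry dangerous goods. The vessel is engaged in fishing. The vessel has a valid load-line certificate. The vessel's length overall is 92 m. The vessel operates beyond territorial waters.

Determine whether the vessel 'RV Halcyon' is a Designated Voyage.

Yes

article 4 — Recognised Vessel: [the master does not hold a certificate of competency? yes] OR [the vessel operates only within territorial waters? no] → satisfied.
article 8 — Class-R Voyage: [the vessel is propelled by mechanical means? yes] AND [vessel's length overall: 92 m ≥ 124 m? no, so negated condition yes] AND [the master holds a certificate of competency? no] → not satisfied.
article 6 — Class-N Carrier: [the vessel operates beyond territorial waters? yes] AND [the vessel is a pleasure craft? yes] → satisfied.
article 1 — Tier II Craft: [not a Class-R Voyage (article 8)? yes] AND [Class-N Carrier (article 6)? yes] → satisfied.
article 3 — Designated Voyage: [not a Recognised Vessel (article 4)? no] OR [not a Tier II Craft (article 1)? no] OR [the vessel is engaged in fishing? yes] → satisfied.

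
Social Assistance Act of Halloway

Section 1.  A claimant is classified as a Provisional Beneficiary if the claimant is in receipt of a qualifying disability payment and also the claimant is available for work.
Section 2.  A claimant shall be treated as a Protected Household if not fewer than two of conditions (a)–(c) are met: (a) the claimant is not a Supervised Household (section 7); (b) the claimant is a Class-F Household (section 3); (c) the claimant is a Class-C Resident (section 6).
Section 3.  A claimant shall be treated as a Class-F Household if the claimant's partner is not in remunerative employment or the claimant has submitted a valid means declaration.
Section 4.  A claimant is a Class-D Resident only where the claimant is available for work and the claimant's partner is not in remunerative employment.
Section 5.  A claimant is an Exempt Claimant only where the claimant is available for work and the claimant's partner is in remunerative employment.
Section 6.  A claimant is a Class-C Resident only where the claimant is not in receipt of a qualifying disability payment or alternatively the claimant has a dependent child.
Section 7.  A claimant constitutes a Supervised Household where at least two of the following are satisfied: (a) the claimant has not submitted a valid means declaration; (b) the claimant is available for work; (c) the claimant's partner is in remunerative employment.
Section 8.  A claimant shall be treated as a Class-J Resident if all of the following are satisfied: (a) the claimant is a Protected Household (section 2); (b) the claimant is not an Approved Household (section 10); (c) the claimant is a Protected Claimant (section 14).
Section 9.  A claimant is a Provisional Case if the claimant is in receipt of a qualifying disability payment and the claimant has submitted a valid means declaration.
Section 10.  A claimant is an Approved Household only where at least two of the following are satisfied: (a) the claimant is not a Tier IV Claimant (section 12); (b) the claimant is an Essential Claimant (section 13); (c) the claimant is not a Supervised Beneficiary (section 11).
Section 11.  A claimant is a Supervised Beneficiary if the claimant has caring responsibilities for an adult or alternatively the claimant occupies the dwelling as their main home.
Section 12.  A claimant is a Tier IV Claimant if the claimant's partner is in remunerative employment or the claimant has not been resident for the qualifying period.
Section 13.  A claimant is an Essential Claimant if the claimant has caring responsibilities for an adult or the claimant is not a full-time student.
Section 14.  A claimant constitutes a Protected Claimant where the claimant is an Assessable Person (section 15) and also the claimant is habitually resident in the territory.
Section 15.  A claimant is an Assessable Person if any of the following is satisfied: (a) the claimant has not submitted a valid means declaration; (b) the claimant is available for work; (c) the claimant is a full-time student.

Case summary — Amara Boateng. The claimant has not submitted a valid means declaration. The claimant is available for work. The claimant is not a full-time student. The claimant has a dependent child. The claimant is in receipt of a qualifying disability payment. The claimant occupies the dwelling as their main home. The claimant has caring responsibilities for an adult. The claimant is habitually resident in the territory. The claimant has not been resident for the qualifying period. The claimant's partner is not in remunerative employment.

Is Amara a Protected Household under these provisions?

Yes

section 7 — Supervised Household: the claimant has not submitted a valid means declaration? yes; the claimant is available for work? yes; the claimant's partner is in remunerative employment? no — 2 of 3 hold (need ≥2) → satisfied.
section 3 — Class-F Household: [the claimant's partner is not in remunerative employment? yes] OR [the claimant has submitted a valid means declaration? no] → satisfied.
section 6 — Class-C Resident: [the claimant is not in receipt of a qualifying disability payment? no] OR [the claimant has a dependent child? yes] → satisfied.
section 2 — Protected Household: not a Supervised Household (section 7)? no; Class-F Household (section 3)? yes; Class-C Resident (section 6)? yes — 2 of 3 hold (need ≥2) → satisfied.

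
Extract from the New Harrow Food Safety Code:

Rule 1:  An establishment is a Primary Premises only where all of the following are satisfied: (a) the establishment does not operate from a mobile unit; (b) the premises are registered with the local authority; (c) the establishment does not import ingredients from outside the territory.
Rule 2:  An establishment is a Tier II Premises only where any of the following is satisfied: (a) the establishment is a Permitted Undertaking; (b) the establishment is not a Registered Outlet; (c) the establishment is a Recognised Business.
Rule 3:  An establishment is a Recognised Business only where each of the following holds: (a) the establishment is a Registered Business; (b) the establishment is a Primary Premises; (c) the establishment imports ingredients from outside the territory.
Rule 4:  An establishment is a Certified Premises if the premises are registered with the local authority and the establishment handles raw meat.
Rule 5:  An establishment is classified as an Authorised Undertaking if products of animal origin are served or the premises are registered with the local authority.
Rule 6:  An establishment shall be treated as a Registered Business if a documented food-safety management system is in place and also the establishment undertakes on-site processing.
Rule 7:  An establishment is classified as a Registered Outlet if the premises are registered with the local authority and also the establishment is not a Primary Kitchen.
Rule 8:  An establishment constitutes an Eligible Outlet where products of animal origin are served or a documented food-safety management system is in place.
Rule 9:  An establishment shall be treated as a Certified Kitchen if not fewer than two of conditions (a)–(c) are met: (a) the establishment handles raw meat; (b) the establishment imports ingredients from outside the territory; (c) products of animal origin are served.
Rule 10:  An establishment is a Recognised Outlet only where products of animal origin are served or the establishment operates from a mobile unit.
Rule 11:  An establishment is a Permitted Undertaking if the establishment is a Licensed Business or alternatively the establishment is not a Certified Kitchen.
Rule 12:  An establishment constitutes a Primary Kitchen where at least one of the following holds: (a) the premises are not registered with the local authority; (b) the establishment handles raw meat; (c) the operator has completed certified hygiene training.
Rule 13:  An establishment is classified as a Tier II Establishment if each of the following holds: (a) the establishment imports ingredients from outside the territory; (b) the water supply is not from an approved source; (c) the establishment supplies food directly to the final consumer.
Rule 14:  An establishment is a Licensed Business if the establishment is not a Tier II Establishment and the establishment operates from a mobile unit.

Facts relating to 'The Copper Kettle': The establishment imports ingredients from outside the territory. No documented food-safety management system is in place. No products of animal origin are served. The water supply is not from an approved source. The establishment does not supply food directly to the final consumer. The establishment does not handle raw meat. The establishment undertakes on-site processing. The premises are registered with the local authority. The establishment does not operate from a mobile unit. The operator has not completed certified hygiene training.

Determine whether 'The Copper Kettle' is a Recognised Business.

No

Under rule 6: a documented food-safety management system is in place? no; and the establishment undertakes on-site processing? yes. So the establishment is not a Registered Business.
Under rule 1: the establishment does not operate from a mobile unit? yes; and the premises are registered with the local authority? yes; and the establishment does not import ingredients from outside the territory? no. So the establishment is not a Primary Premises.
Under rule 3: Registered Business (rule 6)? no; and Primary Premises (rule 1)? no; and the establishment imports ingredients from outside the territory? yes. So the establishment is not a Recognised Business.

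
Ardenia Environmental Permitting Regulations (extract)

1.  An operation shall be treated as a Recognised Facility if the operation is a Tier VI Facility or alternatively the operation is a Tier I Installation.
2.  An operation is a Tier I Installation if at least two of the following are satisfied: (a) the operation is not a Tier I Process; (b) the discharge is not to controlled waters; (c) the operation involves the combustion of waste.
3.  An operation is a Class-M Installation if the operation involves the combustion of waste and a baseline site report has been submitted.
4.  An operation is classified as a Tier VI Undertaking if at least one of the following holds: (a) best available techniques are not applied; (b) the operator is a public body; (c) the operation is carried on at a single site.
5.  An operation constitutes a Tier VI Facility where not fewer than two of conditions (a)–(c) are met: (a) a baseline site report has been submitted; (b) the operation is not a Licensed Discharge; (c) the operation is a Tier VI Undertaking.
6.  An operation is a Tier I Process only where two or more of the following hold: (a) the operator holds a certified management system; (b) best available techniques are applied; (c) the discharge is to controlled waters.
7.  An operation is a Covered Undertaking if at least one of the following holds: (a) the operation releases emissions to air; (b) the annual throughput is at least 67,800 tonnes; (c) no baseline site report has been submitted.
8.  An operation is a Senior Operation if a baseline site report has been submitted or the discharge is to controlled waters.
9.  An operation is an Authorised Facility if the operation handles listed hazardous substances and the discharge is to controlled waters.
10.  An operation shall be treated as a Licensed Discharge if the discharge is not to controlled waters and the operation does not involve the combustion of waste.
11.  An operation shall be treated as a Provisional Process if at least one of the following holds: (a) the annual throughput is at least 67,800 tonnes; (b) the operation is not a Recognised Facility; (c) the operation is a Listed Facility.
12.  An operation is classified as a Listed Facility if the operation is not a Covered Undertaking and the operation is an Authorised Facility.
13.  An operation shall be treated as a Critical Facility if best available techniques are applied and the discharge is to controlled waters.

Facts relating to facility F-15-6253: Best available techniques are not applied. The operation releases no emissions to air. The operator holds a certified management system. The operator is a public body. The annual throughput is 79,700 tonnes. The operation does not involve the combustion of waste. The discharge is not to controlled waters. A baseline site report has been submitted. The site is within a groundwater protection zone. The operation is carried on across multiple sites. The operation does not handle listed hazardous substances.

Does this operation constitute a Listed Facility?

paragraph 7 — Covered Undertaking: [the operation releases emissions to air? no] OR [annual throughput: 79,700 tonnes ≥ 67,800 tonnes? yes] OR [no baseline site report has been submitted? no] → satisfied.
paragraph 9 — Authorised Facility: [the operation handles listed hazardous substances? no] AND [the discharge is to controlled waters? no] → not satisfied.
paragraph 12 — Listed Facility: [not a Covered Undertaking (paragraph 7)? no] AND [Authorised Facility (paragraph 9)? no] → not satisfied.

No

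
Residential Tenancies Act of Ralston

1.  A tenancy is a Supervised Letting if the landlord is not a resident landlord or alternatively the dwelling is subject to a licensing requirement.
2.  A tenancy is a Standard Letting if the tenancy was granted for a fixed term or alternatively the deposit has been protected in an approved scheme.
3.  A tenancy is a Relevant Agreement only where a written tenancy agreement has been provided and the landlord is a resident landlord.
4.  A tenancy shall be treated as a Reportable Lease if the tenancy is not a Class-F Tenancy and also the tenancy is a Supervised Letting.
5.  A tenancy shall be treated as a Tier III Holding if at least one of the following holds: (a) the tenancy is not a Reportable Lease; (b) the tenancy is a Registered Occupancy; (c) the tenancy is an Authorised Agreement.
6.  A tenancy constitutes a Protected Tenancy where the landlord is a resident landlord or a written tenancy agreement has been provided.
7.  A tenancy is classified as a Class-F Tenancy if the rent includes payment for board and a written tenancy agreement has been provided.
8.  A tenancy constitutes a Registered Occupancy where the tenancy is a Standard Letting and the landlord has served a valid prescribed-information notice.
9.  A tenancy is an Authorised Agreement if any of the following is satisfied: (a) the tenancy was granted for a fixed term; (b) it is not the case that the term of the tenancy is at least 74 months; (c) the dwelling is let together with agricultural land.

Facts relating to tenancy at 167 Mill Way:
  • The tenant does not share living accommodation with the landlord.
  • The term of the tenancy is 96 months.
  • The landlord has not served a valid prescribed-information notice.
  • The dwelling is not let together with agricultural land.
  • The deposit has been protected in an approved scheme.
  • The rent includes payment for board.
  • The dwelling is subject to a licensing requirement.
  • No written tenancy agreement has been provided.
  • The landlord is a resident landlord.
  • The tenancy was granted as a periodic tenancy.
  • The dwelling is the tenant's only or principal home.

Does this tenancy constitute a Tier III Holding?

Under paragraph 7: the rent includes payment for board? yes; and a written tenancy agreement has been provided? no. So the tenancy is not a Class-F Tenancy.
Under paragraph 1: the landlord is not a resident landlord? no; or the dwelling is subject to a licensing requirement? yes. So the tenancy is a Supervised Letting.
Under paragraph 4: not a Class-F Tenancy (paragraph 7)? yes; and Supervised Letting (paragraph 1)? yes. So the tenancy is a Reportable Lease.
Under paragraph 2: the tenancy was granted for a fixed term? no; or the deposit has been protected in an approved scheme? yes. So the tenancy is a Standard Letting.
Under paragraph 8: Standard Letting (paragraph 2)? yes; and the landlord has served a valid prescribed-information notice? no. So the tenancy is not a Registered Occupancy.
Under paragraph 9: the tenancy was granted for a fixed term? no; or term of the tenancy: 96 months ≥ 74 months? yes, so negated condition no; or the dwelling is let together with agricultural land? no. So the tenancy is not an Authorised Agreement.
Under paragraph 5: not a Reportable Lease (paragraph 4)? no; or Registered Occupancy (paragraph 8)? no; or Authorised Agreement (paragraph 9)? no. So the tenancy is not a Tier III Holding.

No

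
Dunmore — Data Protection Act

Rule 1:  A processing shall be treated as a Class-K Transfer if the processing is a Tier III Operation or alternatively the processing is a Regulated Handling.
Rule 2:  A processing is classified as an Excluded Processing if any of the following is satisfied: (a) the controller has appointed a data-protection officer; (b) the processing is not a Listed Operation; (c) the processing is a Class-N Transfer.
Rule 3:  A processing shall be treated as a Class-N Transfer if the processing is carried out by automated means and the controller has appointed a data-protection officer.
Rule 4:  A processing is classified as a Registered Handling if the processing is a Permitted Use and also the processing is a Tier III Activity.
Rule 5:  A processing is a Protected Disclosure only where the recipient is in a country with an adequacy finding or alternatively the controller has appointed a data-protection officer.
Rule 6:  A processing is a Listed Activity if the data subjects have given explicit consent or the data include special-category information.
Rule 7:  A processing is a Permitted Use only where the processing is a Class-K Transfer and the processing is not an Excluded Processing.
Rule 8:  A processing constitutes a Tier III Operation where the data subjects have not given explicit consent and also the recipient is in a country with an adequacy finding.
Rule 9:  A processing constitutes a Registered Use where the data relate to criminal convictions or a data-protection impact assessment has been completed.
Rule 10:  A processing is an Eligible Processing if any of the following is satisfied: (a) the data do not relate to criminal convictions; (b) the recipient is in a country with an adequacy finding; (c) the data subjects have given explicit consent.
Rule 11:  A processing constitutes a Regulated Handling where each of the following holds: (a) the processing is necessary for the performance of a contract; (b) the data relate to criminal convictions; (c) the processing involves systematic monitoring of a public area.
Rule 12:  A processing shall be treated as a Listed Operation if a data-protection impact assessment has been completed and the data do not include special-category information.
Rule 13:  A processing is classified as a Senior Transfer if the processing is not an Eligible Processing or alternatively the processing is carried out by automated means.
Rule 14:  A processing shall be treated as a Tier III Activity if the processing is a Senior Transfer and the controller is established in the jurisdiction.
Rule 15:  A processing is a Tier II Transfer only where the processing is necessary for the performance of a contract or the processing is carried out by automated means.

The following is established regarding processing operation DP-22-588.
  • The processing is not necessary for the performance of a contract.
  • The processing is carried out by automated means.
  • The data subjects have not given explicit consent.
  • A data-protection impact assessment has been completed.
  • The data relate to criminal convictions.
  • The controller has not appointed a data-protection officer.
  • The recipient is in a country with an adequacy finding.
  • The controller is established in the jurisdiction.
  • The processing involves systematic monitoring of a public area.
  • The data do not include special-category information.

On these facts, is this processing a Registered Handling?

Under rule 8: the data subjects have not given explicit consent? yes; and the recipient is in a country with an adequacy finding? yes. So the processing is a Tier III Operation.
Under rule 11: the processing is necessary for the performance of a contract? no; and the data relate to criminal convictions? yes; and the processing involves systematic monitoring of a public area? yes. So the processing is not a Regulated Handling.
Under rule 1: Tier III Operation (rule 8)? yes; or Regulated Handling (rule 11)? no. So the processing is a Class-K Transfer.
Under rule 12: a data-protection impact assessment has been completed? yes; and the data do not include special-category information? yes. So the processing is a Listed Operation.
Under rule 3: the processing is carried out by automated means? yes; and the controller has appointed a data-protection officer? no. So the processing is not a Class-N Transfer.
Under rule 2: the controller has appointed a data-protection officer? no; or not a Listed Operation (rule 12)? no; or Class-N Transfer (rule 3)? no. So the processing is not an Excluded Processing.
Under rule 7: Class-K Transfer (rule 1)? yes; and not an Excluded Processing (rule 2)? yes. So the processing is a Permitted Use.
Under rule 10: the data do not relate to criminal convictions? no; or the recipient is in a country with an adequacy finding? yes; or the data subjects have given explicit consent? no. So the processing is an Eligible Processing.
Under rule 13: not an Eligible Processing (rule 10)? no; or the processing is carried out by automated means? yes. So the processing is a Senior Transfer.
Under rule 14: Senior Transfer (rule 13)? yes; and the controller is established in the jurisdiction? yes. So the processing is a Tier III Activity.
Under rule 4: Permitted Use (rule 7)? yes; and Tier III Activity (rule 14)? yes. So the processing is a Registered Handling.

Yes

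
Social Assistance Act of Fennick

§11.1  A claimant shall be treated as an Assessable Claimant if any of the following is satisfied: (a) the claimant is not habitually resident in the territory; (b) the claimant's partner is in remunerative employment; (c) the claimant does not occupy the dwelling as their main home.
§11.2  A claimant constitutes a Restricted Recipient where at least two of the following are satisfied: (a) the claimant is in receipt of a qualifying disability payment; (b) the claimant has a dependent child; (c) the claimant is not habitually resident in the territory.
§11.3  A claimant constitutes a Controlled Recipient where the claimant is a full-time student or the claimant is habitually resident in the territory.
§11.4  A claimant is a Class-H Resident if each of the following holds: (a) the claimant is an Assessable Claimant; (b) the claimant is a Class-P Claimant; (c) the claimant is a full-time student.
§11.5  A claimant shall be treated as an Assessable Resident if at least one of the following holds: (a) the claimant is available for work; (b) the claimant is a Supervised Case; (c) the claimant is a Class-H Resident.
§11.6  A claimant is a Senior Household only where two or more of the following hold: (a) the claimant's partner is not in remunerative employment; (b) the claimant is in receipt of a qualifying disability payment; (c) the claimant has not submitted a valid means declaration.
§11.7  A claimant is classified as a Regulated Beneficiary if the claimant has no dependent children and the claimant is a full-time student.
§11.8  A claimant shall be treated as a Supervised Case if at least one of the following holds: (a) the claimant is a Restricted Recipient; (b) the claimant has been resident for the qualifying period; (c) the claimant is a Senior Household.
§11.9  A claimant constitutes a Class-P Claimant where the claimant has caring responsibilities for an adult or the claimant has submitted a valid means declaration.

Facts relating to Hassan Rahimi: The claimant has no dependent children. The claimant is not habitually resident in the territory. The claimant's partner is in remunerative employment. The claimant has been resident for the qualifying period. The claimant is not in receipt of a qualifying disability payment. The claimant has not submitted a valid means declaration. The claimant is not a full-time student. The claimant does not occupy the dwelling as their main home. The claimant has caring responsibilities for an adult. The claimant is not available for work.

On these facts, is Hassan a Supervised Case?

Yes

§11.2 — Restricted Recipient: the claimant is in receipt of a qualifying disability payment? no; the claimant has a dependent child? no; the claimant is not habitually resident in the territory? yes — 1 of 3 hold (need ≥2) → not satisfied.
§11.6 — Senior Household: the claimant's partner is not in remunerative employment? no; the claimant is in receipt of a qualifying disability payment? no; the claimant has not submitted a valid means declaration? yes — 1 of 3 hold (need ≥2) → not satisfied.
§11.8 — Supervised Case: [Restricted Recipient (§11.2)? no] OR [the claimant has been resident for the qualifying period? yes] OR [Senior Household (§11.6)? no] → satisfied.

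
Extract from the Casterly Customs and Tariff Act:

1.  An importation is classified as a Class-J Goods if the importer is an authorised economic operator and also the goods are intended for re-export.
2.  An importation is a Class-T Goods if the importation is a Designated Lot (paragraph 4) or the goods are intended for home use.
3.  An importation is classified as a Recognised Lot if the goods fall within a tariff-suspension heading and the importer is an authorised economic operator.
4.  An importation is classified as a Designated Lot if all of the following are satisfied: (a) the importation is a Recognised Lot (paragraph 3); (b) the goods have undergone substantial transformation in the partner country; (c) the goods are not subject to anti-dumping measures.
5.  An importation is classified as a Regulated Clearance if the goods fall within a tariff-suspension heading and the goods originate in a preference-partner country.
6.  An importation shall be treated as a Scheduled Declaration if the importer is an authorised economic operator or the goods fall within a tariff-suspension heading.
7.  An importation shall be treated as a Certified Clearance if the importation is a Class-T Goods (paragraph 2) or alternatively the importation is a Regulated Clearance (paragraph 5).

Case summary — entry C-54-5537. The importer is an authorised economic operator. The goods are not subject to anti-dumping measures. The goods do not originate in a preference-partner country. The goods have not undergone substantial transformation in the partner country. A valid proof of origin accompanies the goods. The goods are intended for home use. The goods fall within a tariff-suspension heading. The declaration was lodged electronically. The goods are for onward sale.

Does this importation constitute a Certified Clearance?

paragraph 3 — Recognised Lot: [the goods fall within a tariff-suspension heading? yes] AND [the importer is an authorised economic operator? yes] → satisfied.
paragraph 4 — Designated Lot: [Recognised Lot (paragraph 3)? yes] AND [the goods have undergone substantial transformation in the partner country? no] AND [the goods are not subject to anti-dumping measures? yes] → not satisfied.
paragraph 2 — Class-T Goods: [Designated Lot (paragraph 4)? no] OR [the goods are intended for home use? yes] → satisfied.
paragraph 5 — Regulated Clearance: [the goods fall within a tariff-suspension heading? yes] AND [the goods originate in a preference-partner country? no] → not satisfied.
paragraph 7 — Certified Clearance: [Class-T Goods (paragraph 2)? yes] OR [Regulated Clearance (paragraph 5)? no] → satisfied.

Yes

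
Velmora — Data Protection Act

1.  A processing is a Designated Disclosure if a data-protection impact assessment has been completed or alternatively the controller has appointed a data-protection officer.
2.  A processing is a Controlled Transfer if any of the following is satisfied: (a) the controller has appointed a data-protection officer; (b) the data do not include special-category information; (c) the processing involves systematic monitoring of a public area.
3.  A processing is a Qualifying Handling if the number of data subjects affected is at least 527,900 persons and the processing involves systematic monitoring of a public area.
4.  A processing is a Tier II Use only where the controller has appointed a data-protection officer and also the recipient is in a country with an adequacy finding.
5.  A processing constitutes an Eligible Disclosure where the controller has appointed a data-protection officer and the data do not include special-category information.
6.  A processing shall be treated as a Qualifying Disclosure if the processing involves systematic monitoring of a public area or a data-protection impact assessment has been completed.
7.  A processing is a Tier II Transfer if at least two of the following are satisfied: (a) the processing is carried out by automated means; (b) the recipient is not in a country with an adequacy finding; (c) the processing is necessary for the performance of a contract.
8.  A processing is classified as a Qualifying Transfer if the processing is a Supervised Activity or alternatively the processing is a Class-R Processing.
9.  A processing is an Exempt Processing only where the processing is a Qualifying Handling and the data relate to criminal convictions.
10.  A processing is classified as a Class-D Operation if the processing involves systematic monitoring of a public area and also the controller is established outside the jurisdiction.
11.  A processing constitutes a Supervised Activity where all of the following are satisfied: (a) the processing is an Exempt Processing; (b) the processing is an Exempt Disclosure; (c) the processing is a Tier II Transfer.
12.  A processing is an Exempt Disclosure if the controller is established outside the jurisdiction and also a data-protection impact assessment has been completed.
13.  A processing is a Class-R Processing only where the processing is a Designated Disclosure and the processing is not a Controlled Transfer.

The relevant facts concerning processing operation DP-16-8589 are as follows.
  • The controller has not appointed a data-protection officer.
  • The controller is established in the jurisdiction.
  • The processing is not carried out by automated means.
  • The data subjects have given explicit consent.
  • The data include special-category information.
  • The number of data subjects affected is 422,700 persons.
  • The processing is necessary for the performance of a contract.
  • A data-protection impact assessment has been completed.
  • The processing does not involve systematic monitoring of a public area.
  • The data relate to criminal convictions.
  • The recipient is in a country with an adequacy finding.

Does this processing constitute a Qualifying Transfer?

Yes

paragraph 3 — Qualifying Handling: [number of data subjects affected: 422,700 persons ≥ 527,900 persons? no] AND [the processing involves systematic monitoring of a public area? no] → not satisfied.
paragraph 9 — Exempt Processing: [Qualifying Handling (paragraph 3)? no] AND [the data relate to criminal convictions? yes] → not satisfied.
paragraph 12 — Exempt Disclosure: [the controller is established outside the jurisdiction? no] AND [a data-protection impact assessment has been completed? yes] → not satisfied.
paragraph 7 — Tier II Transfer: the processing is carried out by automated means? no; the recipient is not in a country with an adequacy finding? no; the processing is necessary for the performance of a contract? yes — 1 of 3 hold (need ≥2) → not satisfied.
paragraph 11 — Supervised Activity: [Exempt Processing (paragraph 9)? no] AND [Exempt Disclosure (paragraph 12)? no] AND [Tier II Transfer (paragraph 7)? no] → not satisfied.
paragraph 1 — Designated Disclosure: [a data-protection impact assessment has been completed? yes] OR [the controller has appointed a data-protection officer? no] → satisfied.
paragraph 2 — Controlled Transfer: [the controller has appointed a data-protection officer? no] OR [the data do not include special-category information? no] OR [the processing involves systematic monitoring of a public area? no] → not satisfied.
paragraph 13 — Class-R Processing: [Designated Disclosure (paragraph 1)? yes] AND [not a Controlled Transfer (paragraph 2)? yes] → satisfied.
paragraph 8 — Qualifying Transfer: [Supervised Activity (paragraph 11)? no] OR [Class-R Processing (paragraph 13)? yes] → satisfied.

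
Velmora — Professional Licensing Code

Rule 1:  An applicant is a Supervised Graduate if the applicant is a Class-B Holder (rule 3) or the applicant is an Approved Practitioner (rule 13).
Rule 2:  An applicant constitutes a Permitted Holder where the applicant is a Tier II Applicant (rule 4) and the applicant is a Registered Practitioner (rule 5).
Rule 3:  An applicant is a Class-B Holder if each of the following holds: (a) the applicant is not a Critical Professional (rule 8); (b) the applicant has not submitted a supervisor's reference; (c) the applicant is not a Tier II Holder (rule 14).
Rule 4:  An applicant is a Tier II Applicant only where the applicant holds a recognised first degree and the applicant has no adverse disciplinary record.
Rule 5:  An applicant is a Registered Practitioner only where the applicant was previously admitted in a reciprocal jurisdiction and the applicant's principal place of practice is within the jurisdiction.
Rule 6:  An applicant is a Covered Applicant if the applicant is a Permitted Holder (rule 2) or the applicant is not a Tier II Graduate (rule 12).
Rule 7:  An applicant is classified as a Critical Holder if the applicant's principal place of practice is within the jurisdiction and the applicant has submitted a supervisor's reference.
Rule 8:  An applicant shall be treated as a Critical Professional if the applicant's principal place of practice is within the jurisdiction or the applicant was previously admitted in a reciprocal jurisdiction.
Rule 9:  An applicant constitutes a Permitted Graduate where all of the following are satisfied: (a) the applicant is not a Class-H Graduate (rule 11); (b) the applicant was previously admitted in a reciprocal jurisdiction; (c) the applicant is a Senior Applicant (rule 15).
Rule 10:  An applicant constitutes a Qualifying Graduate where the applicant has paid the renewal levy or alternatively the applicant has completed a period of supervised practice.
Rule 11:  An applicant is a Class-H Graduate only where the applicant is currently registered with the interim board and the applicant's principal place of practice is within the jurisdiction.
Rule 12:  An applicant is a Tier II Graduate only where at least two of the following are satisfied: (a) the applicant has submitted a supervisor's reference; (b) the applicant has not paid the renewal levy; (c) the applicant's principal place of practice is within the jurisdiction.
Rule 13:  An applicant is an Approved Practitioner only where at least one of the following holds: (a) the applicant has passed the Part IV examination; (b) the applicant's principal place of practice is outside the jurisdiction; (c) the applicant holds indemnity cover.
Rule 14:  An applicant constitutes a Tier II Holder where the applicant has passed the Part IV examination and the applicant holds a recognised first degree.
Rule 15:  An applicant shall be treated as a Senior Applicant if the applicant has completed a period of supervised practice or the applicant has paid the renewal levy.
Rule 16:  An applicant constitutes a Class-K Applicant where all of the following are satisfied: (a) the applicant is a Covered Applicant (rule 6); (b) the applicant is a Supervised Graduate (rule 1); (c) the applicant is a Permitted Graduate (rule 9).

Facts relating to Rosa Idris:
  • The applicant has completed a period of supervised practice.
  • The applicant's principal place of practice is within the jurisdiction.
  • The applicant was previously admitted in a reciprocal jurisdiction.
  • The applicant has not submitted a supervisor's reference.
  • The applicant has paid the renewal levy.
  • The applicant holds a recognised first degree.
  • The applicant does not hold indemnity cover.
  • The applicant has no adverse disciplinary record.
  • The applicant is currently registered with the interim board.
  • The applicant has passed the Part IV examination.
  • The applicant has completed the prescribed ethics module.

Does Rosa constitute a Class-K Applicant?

No

rule 4 — Tier II Applicant: [the applicant holds a recognised first degree? yes] AND [the applicant has no adverse disciplinary record? yes] → satisfied.
rule 5 — Registered Practitioner: [the applicant was previously admitted in a reciprocal jurisdiction? yes] AND [the applicant's principal place of practice is within the jurisdiction? yes] → satisfied.
rule 2 — Permitted Holder: [Tier II Applicant (rule 4)? yes] AND [Registered Practitioner (rule 5)? yes] → satisfied.
rule 12 — Tier II Graduate: the applicant has submitted a supervisor's reference? no; the applicant has not paid the renewal levy? no; the applicant's principal place of practice is within the jurisdiction? yes — 1 of 3 hold (need ≥2) → not satisfied.
rule 6 — Covered Applicant: [Permitted Holder (rule 2)? yes] OR [not a Tier II Graduate (rule 12)? yes] → satisfied.
rule 8 — Critical Professional: [the applicant's principal place of practice is within the jurisdiction? yes] OR [the applicant was previously admitted in a reciprocal jurisdiction? yes] → satisfied.
rule 14 — Tier II Holder: [the applicant has passed the Part IV examination? yes] AND [the applicant holds a recognised first degree? yes] → satisfied.
rule 3 — Class-B Holder: [not a Critical Professional (rule 8)? no] AND [the applicant has not submitted a supervisor's reference? yes] AND [not a Tier II Holder (rule 14)? no] → not satisfied.
rule 13 — Approved Practitioner: [the applicant has passed the Part IV examination? yes] OR [the applicant's principal place of practice is outside the jurisdiction? no] OR [the applicant holds indemnity cover? no] → satisfied.
rule 1 — Supervised Graduate: [Class-B Holder (rule 3)? no] OR [Approved Practitioner (rule 13)? yes] → satisfied.
rule 11 — Class-H Graduate: [the applicant is currently registered with the interim board? yes] AND [the applicant's principal place of practice is within the jurisdiction? yes] → satisfied.
rule 15 — Senior Applicant: [the applicant has completed a period of supervised practice? yes] OR [the applicant has paid the renewal levy? yes] → satisfied.
rule 9 — Permitted Graduate: [not a Class-H Graduate (rule 11)? no] AND [the applicant was previously admitted in a reciprocal jurisdiction? yes] AND [Senior Applicant (rule 15)? yes] → not satisfied.
rule 16 — Class-K Applicant: [Covered Applicant (rule 6)? yes] AND [Supervised Graduate (rule 1)? yes] AND [Permitted Graduate (rule 9)? no] → not satisfied.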